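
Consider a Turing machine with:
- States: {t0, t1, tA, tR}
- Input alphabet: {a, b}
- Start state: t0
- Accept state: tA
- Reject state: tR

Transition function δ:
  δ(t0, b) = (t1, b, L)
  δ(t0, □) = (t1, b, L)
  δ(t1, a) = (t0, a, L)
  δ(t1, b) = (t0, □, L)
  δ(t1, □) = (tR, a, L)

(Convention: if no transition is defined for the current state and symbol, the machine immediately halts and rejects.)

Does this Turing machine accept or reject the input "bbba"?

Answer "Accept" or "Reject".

Execution trace:
Initial: [t0]bbba
Step 1: δ(t0, b) = (t1, b, L) → [t1]□bbba
Step 2: δ(t1, □) = (tR, a, L) → [tR]□abbba

The machine reaches the reject state tR and halts.

Answer: Reject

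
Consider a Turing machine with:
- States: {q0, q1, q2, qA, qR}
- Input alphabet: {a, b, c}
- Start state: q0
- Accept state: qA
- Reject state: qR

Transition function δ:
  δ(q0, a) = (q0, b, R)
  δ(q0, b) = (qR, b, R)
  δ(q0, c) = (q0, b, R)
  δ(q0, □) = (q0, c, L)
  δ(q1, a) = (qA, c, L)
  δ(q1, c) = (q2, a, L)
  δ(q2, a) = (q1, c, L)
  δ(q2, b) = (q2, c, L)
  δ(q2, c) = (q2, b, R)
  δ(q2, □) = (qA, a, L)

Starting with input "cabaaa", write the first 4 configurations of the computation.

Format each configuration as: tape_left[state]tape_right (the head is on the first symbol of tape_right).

Transitions applied:
Step 1: δ(q0, c) = (q0, b, R)
Step 2: δ(q0, a) = (q0, b, R)
Step 3: δ(q0, b) = (qR, b, R)

The first 4 configurations are:
[q0]cabaaa ⊢ b[q0]abaaa ⊢ bb[q0]baaa ⊢ bbb[qR]aaa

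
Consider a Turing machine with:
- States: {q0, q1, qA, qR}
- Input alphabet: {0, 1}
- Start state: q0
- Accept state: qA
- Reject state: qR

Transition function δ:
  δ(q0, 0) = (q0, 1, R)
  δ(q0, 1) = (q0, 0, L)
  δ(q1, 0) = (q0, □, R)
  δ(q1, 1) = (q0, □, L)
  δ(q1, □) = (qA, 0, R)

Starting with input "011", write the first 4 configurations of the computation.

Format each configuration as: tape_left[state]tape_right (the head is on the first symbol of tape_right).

Transitions applied:
Step 1: δ(q0, 0) = (q0, 1, R)
Step 2: δ(q0, 1) = (q0, 0, L)
Step 3: δ(q0, 1) = (q0, 0, L)

The first 4 configurations are:
[q0]011 ⊢ 1[q0]11 ⊢ [q0]101 ⊢ [q0]□001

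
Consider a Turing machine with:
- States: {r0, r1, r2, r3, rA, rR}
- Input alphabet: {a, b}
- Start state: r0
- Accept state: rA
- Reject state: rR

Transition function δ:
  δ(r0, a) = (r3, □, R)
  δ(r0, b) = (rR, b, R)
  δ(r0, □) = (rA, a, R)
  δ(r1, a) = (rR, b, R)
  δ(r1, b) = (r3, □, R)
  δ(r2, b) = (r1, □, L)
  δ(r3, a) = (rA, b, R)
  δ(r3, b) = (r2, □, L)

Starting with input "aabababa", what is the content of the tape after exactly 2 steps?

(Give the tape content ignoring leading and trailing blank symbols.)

Execution trace:
Initial: [r0]aabababa
Step 1: δ(r0, a) = (r3, □, R) → □[r3]abababa
Step 2: δ(r3, a) = (rA, b, R) → □b[rA]bababa

The machine reaches the accept state rA and halts.

After 2 steps, the tape (ignoring leading/trailing blanks) is: bbababa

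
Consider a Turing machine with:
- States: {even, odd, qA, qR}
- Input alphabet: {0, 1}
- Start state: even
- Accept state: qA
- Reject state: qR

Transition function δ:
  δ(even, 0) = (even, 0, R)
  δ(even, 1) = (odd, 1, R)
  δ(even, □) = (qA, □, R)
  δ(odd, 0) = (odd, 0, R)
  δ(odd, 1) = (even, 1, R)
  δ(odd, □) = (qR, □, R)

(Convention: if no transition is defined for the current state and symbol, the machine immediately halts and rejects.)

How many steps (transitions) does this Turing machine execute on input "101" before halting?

Execution trace:
Initial: [even]101
Step 1: δ(even, 1) = (odd, 1, R) → 1[odd]01
Step 2: δ(odd, 0) = (odd, 0, R) → 10[odd]1
Step 3: δ(odd, 1) = (even, 1, R) → 101[even]□
Step 4: δ(even, □) = (qA, □, R) → 101□[qA]□

The machine reaches the accept state qA and halts.

The machine executed 4 steps before halting.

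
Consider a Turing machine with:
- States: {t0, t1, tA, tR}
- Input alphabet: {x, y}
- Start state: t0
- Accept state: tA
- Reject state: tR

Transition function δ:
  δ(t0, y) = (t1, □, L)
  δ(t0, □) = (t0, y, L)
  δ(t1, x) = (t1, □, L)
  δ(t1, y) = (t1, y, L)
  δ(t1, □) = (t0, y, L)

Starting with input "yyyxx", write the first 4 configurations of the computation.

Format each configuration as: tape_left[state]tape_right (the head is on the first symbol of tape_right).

Transitions applied:
Step 1: δ(t0, y) = (t1, □, L)
Step 2: δ(t1, □) = (t0, y, L)
Step 3: δ(t0, □) = (t0, y, L)

The first 4 configurations are:
[t0]yyyxx ⊢ [t1]□□yyxx ⊢ [t0]□y□yyxx ⊢ [t0]□yy□yyxx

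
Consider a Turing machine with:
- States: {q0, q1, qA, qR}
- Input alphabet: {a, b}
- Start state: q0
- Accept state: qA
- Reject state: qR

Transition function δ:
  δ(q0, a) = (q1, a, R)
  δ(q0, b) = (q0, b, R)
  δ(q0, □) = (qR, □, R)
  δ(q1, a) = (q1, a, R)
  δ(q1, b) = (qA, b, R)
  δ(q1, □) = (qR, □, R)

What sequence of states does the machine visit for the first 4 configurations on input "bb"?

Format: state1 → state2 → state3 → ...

Execution trace:
Initial: [q0]bb
Step 1: δ(q0, b) = (q0, b, R) → b[q0]b
Step 2: δ(q0, b) = (q0, b, R) → bb[q0]□
Step 3: δ(q0, □) = (qR, □, R) → bb□[qR]□

The machine reaches the reject state qR and halts.

State sequence: q0 → q0 → q0 → qR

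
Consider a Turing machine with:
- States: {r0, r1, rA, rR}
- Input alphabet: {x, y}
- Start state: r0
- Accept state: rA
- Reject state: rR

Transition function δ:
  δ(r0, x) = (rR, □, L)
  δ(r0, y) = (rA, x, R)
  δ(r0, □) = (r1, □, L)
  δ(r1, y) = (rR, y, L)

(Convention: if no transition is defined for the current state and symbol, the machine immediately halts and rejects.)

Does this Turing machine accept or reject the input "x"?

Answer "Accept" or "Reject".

Execution trace:
Initial: [r0]x
Step 1: δ(r0, x) = (rR, □, L) → [rR]□□

The machine reaches the reject state rR and halts.

Answer: Reject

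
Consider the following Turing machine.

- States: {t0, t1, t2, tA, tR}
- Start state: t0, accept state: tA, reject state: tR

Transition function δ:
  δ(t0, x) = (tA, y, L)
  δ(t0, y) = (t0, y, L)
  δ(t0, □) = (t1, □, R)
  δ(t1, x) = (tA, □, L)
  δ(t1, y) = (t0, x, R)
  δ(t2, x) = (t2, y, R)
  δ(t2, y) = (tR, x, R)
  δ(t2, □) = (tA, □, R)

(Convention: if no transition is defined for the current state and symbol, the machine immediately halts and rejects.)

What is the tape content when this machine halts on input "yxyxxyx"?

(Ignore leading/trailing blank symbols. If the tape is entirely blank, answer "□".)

Execution trace:
Initial: [t0]yxyxxyx
Step 1: δ(t0, y) = (t0, y, L) → [t0]□yxyxxyx
Step 2: δ(t0, □) = (t1, □, R) → □[t1]yxyxxyx
Step 3: δ(t1, y) = (t0, x, R) → □x[t0]xyxxyx
Step 4: δ(t0, x) = (tA, y, L) → □[tA]xyyxxyx

The machine reaches the accept state tA and halts.

Final tape (ignoring leading/trailing blanks): xyyxxyx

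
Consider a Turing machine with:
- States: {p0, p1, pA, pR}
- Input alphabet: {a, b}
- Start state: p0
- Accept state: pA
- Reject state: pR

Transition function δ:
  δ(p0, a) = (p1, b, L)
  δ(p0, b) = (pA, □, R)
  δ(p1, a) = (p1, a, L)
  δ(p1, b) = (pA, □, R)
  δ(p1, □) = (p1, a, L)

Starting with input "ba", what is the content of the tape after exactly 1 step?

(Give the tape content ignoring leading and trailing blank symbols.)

Execution trace:
Initial: [p0]ba
Step 1: δ(p0, b) = (pA, □, R) → □[pA]a

The machine reaches the accept state pA and halts.

After 1 step, the tape (ignoring leading/trailing blanks) is: a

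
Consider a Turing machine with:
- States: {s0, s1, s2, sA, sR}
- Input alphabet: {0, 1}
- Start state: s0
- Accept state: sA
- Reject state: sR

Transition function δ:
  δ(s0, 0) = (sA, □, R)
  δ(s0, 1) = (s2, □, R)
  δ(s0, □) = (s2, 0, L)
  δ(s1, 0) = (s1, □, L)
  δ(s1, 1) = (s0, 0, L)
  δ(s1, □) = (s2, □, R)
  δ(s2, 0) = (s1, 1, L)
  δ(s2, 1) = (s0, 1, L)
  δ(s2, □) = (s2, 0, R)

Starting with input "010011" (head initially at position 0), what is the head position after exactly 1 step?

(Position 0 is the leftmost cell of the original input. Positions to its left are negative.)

Execution trace (head position shown):
Step 0: [s0]010011  (head at position 0)
Step 1: move right → □[sA]10011  (head at position 1)

After 1 step, the head is at position 1.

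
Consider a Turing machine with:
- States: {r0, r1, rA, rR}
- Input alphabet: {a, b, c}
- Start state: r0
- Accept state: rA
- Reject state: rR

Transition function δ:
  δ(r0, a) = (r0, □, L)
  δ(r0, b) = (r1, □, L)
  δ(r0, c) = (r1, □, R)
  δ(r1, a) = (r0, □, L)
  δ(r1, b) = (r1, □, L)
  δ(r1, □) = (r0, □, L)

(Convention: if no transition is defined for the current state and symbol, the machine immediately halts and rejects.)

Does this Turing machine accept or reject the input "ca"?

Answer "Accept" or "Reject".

Execution trace:
Initial: [r0]ca
Step 1: δ(r0, c) = (r1, □, R) → □[r1]a
Step 2: δ(r1, a) = (r0, □, L) → [r0]□□

No transition is defined for δ(r0, □). By convention the machine halts and rejects.

Answer: Reject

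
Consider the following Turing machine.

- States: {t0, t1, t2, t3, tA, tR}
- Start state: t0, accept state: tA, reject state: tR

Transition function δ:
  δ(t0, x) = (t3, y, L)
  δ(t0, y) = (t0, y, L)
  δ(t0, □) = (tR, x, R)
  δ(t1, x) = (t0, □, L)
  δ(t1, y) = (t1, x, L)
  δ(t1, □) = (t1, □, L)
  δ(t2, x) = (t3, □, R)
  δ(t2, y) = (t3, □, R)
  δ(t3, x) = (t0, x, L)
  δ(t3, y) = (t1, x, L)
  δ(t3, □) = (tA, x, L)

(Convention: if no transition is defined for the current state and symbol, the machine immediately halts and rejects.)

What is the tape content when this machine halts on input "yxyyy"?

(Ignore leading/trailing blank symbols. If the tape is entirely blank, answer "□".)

Execution trace:
Initial: [t0]yxyyy
Step 1: δ(t0, y) = (t0, y, L) → [t0]□yxyyy
Step 2: δ(t0, □) = (tR, x, R) → x[tR]yxyyy

The machine reaches the reject state tR and halts.

Final tape (ignoring leading/trailing blanks): xyxyyy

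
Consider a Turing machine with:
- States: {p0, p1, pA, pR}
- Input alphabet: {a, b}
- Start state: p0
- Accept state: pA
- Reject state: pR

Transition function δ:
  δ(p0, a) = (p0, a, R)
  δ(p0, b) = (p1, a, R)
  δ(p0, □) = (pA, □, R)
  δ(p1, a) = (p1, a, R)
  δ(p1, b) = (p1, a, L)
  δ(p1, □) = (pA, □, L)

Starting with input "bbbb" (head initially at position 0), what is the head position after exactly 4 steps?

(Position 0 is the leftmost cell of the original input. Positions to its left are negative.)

Execution trace (head position shown):
Step 0: [p0]bbbb  (head at position 0)
Step 1: move right → a[p1]bbb  (head at position 1)
Step 2: move left → [p1]aabb  (head at position 0)
Step 3: move right → a[p1]abb  (head at position 1)
Step 4: move right → aa[p1]bb  (head at position 2)

After 4 steps, the head is at position 2.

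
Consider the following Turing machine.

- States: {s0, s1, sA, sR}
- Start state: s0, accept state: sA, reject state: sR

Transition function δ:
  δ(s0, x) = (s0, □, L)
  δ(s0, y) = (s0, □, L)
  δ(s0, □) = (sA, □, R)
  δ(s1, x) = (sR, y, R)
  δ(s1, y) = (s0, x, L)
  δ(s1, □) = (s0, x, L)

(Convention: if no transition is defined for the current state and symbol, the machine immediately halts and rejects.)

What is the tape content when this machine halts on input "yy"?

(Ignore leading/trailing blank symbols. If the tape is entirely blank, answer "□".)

Execution trace:
Initial: [s0]yy
Step 1: δ(s0, y) = (s0, □, L) → [s0]□□y
Step 2: δ(s0, □) = (sA, □, R) → □[sA]□y

The machine reaches the accept state sA and halts.

Final tape (ignoring leading/trailing blanks): y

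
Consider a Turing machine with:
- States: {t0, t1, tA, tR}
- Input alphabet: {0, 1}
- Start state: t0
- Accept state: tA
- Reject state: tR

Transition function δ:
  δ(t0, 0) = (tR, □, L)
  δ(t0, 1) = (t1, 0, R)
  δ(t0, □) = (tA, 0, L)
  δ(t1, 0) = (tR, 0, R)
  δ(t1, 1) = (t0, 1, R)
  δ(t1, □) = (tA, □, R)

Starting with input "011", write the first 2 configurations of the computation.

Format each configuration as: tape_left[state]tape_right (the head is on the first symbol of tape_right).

Transitions applied:
Step 1: δ(t0, 0) = (tR, □, L)

The first 2 configurations are:
[t0]011 ⊢ [tR]□□11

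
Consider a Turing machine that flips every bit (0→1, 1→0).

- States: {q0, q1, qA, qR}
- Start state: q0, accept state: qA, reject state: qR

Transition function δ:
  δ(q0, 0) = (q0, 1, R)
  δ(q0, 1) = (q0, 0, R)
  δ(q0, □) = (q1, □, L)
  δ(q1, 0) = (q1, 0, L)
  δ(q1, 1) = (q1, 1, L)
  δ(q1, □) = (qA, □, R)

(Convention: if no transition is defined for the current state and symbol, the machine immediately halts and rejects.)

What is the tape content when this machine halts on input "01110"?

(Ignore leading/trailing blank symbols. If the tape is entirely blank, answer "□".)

Execution trace:
Initial: [q0]01110
Step 1: δ(q0, 0) = (q0, 1, R) → 1[q0]1110
Step 2: δ(q0, 1) = (q0, 0, R) → 10[q0]110
Step 3: δ(q0, 1) = (q0, 0, R) → 100[q0]10
Step 4: δ(q0, 1) = (q0, 0, R) → 1000[q0]0
Step 5: δ(q0, 0) = (q0, 1, R) → 10001[q0]□
Step 6: δ(q0, □) = (q1, □, L) → 1000[q1]1□
Step 7: δ(q1, 1) = (q1, 1, L) → 100[q1]01□
Step 8: δ(q1, 0) = (q1, 0, L) → 10[q1]001□
Step 9: δ(q1, 0) = (q1, 0, L) → 1[q1]0001□
Step 10: δ(q1, 0) = (q1, 0, L) → [q1]10001□
Step 11: δ(q1, 1) = (q1, 1, L) → [q1]□10001□
Step 12: δ(q1, □) = (qA, □, R) → □[qA]10001□

The machine reaches the accept state qA and halts.

Final tape (ignoring leading/trailing blanks): 10001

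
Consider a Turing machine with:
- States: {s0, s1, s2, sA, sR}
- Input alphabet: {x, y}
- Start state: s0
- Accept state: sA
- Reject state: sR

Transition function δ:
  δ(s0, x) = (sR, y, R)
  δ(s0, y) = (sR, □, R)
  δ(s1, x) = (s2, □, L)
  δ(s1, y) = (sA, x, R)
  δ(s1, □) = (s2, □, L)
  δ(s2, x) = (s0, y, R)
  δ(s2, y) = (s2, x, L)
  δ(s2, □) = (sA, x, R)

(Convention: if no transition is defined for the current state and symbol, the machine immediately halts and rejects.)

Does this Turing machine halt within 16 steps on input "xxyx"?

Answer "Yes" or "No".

Execution trace:
Initial: [s0]xxyx
Step 1: δ(s0, x) = (sR, y, R) → y[sR]xyx

The machine reaches the reject state sR and halts.
The machine halted after 1 step (within the 16-step bound).

Answer: Yes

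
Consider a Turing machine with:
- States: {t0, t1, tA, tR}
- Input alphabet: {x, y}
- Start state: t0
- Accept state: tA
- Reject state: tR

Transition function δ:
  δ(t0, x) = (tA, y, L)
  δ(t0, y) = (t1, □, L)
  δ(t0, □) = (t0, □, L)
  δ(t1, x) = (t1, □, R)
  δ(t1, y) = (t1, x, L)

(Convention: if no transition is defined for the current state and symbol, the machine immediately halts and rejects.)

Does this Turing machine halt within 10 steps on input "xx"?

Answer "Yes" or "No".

Execution trace:
Initial: [t0]xx
Step 1: δ(t0, x) = (tA, y, L) → [tA]□yx

The machine reaches the accept state tA and halts.
The machine halted after 1 step (within the 10-step bound).

Answer: Yes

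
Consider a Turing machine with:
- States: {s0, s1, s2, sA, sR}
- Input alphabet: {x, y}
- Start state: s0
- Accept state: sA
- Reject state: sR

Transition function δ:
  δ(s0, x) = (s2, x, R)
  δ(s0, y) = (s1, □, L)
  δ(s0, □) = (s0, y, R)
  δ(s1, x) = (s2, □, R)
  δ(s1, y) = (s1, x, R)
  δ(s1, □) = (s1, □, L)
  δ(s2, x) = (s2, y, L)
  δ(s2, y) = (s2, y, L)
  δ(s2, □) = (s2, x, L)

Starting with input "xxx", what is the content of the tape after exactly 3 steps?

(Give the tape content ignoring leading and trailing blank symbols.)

Execution trace:
Initial: [s0]xxx
Step 1: δ(s0, x) = (s2, x, R) → x[s2]xx
Step 2: δ(s2, x) = (s2, y, L) → [s2]xyx
Step 3: δ(s2, x) = (s2, y, L) → [s2]□yyx

After 3 steps, the tape (ignoring leading/trailing blanks) is: yyx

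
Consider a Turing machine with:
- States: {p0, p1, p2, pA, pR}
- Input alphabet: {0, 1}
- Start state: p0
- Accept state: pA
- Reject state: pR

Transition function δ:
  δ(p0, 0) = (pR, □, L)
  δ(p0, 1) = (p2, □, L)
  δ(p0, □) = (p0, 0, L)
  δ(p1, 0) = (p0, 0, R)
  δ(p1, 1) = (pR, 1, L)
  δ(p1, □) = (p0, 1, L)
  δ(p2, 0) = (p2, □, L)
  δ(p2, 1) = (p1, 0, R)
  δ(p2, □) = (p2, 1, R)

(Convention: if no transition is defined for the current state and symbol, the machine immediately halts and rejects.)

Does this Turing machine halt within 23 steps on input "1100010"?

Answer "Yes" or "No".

Execution trace:
Initial: [p0]1100010
Step 1: δ(p0, 1) = (p2, □, L) → [p2]□□100010
Step 2: δ(p2, □) = (p2, 1, R) → 1[p2]□100010
Step 3: δ(p2, □) = (p2, 1, R) → 11[p2]100010
Step 4: δ(p2, 1) = (p1, 0, R) → 110[p1]00010
Step 5: δ(p1, 0) = (p0, 0, R) → 1100[p0]0010
Step 6: δ(p0, 0) = (pR, □, L) → 110[pR]0□010

The machine reaches the reject state pR and halts.
The machine halted after 6 steps (within the 23-step bound).

Answer: Yes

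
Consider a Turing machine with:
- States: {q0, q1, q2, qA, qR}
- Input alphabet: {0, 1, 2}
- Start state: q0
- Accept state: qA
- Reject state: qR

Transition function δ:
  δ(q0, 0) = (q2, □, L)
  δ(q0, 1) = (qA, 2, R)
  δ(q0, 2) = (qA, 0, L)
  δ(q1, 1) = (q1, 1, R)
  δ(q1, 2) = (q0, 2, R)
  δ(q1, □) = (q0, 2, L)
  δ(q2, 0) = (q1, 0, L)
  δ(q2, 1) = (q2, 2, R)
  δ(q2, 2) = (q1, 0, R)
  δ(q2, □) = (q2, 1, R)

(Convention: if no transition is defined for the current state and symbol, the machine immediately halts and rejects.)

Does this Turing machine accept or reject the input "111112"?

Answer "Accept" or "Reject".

Execution trace:
Initial: [q0]111112
Step 1: δ(q0, 1) = (qA, 2, R) → 2[qA]11112

The machine reaches the accept state qA and halts.

Answer: Accept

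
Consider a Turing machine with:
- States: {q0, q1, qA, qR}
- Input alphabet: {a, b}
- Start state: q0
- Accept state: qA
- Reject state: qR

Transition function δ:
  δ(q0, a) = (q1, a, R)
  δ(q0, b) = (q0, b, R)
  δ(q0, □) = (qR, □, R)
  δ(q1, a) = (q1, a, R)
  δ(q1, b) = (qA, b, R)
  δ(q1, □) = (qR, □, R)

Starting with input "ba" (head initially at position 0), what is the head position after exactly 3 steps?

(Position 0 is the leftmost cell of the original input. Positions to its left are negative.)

Execution trace (head position shown):
Step 0: [q0]ba  (head at position 0)
Step 1: move right → b[q0]a  (head at position 1)
Step 2: move right → ba[q1]□  (head at position 2)
Step 3: move right → ba□[qR]□  (head at position 3)

After 3 steps, the head is at position 3.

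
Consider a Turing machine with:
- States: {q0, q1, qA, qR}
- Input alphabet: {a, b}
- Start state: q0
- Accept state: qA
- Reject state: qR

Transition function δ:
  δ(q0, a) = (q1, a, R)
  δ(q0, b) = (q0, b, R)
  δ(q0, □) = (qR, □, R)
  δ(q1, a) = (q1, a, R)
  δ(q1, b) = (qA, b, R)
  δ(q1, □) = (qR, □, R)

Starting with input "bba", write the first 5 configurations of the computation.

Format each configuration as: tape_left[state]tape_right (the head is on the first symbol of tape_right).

Transitions applied:
Step 1: δ(q0, b) = (q0, b, R)
Step 2: δ(q0, b) = (q0, b, R)
Step 3: δ(q0, a) = (q1, a, R)
Step 4: δ(q1, □) = (qR, □, R)

The first 5 configurations are:
[q0]bba ⊢ b[q0]ba ⊢ bb[q0]a ⊢ bba[q1]□ ⊢ bba□[qR]□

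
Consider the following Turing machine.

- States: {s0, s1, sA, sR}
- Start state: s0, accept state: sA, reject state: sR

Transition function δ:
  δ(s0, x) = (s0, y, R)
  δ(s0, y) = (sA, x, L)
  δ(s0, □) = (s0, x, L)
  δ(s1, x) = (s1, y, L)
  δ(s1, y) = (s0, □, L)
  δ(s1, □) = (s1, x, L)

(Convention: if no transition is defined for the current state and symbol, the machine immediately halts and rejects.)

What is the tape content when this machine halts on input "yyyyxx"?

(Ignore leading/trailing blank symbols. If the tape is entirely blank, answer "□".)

Execution trace:
Initial: [s0]yyyyxx
Step 1: δ(s0, y) = (sA, x, L) → [sA]□xyyyxx

The machine reaches the accept state sA and halts.

Final tape (ignoring leading/trailing blanks): xyyyxx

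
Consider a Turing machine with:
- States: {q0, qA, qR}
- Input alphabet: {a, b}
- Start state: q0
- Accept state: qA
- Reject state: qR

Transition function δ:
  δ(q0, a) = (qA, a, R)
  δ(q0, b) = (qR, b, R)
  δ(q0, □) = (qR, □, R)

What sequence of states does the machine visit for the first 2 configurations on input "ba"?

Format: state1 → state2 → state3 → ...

Execution trace:
Initial: [q0]ba
Step 1: δ(q0, b) = (qR, b, R) → b[qR]a

The machine reaches the reject state qR and halts.

State sequence: q0 → qR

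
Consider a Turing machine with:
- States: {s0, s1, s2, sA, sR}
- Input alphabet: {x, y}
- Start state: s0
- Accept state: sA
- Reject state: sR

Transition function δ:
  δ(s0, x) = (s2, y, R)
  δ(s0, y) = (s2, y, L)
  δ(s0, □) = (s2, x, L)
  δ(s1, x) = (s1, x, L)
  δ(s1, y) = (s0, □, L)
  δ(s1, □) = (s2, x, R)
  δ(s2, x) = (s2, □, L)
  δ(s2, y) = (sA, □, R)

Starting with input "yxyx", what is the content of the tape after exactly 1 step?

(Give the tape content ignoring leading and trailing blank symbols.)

Execution trace:
Initial: [s0]yxyx
Step 1: δ(s0, y) = (s2, y, L) → [s2]□yxyx

No transition is defined for δ(s2, □). By convention the machine halts and rejects.

After 1 step, the tape (ignoring leading/trailing blanks) is: yxyx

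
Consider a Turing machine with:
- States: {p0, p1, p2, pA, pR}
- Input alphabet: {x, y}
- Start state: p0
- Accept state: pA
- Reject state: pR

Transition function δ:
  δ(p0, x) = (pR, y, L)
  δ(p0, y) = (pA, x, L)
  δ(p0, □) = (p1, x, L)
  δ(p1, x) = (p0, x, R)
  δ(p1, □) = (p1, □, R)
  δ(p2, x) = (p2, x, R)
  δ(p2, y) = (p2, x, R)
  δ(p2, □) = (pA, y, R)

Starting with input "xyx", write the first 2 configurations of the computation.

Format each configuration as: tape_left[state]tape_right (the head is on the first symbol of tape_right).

Transitions applied:
Step 1: δ(p0, x) = (pR, y, L)

The first 2 configurations are:
[p0]xyx ⊢ [pR]□yyx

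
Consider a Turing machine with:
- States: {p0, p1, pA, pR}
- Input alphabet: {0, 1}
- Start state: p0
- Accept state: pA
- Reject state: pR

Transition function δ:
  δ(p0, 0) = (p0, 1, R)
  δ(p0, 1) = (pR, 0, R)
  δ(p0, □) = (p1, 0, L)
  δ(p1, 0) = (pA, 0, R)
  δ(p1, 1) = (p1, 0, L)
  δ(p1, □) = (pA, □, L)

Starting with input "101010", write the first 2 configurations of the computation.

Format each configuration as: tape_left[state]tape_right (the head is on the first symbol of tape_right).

Transitions applied:
Step 1: δ(p0, 1) = (pR, 0, R)

The first 2 configurations are:
[p0]101010 ⊢ 0[pR]01010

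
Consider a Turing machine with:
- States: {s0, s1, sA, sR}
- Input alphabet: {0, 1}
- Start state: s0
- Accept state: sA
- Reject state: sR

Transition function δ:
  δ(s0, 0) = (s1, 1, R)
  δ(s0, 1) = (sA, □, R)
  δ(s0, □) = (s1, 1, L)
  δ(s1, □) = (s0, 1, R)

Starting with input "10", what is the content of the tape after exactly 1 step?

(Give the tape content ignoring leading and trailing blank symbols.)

Execution trace:
Initial: [s0]10
Step 1: δ(s0, 1) = (sA, □, R) → □[sA]0

The machine reaches the accept state sA and halts.

After 1 step, the tape (ignoring leading/trailing blanks) is: 0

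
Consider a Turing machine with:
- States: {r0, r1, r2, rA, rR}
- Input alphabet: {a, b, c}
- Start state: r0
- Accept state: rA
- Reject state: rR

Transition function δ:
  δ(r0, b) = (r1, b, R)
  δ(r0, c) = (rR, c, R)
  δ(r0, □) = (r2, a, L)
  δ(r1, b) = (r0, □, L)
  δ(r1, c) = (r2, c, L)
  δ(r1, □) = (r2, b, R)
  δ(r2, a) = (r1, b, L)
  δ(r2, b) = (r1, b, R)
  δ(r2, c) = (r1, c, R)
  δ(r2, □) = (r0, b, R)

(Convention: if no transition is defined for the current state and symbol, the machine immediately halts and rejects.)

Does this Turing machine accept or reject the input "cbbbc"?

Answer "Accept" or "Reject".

Execution trace:
Initial: [r0]cbbbc
Step 1: δ(r0, c) = (rR, c, R) → c[rR]bbbc

The machine reaches the reject state rR and halts.

Answer: Reject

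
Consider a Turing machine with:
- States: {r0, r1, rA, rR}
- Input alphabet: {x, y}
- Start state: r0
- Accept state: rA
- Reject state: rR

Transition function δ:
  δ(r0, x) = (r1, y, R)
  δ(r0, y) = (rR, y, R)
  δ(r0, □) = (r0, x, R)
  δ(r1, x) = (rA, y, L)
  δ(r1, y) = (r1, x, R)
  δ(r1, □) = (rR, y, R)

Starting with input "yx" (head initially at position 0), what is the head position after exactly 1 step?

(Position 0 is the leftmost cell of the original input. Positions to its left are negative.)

Execution trace (head position shown):
Step 0: [r0]yx  (head at position 0)
Step 1: move right → y[rR]x  (head at position 1)

After 1 step, the head is at position 1.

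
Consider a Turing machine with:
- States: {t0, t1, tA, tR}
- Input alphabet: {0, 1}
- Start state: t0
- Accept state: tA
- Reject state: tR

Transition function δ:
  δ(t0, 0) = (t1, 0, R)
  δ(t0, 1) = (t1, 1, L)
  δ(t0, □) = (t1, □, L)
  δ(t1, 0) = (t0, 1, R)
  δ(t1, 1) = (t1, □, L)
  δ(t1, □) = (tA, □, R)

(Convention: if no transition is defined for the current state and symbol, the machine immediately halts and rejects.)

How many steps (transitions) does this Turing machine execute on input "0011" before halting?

Execution trace:
Initial: [t0]0011
Step 1: δ(t0, 0) = (t1, 0, R) → 0[t1]011
Step 2: δ(t1, 0) = (t0, 1, R) → 01[t0]11
Step 3: δ(t0, 1) = (t1, 1, L) → 0[t1]111
Step 4: δ(t1, 1) = (t1, □, L) → [t1]0□11
Step 5: δ(t1, 0) = (t0, 1, R) → 1[t0]□11
Step 6: δ(t0, □) = (t1, □, L) → [t1]1□11
Step 7: δ(t1, 1) = (t1, □, L) → [t1]□□□11
Step 8: δ(t1, □) = (tA, □, R) → □[tA]□□11

The machine reaches the accept state tA and halts.

The machine executed 8 steps before halting.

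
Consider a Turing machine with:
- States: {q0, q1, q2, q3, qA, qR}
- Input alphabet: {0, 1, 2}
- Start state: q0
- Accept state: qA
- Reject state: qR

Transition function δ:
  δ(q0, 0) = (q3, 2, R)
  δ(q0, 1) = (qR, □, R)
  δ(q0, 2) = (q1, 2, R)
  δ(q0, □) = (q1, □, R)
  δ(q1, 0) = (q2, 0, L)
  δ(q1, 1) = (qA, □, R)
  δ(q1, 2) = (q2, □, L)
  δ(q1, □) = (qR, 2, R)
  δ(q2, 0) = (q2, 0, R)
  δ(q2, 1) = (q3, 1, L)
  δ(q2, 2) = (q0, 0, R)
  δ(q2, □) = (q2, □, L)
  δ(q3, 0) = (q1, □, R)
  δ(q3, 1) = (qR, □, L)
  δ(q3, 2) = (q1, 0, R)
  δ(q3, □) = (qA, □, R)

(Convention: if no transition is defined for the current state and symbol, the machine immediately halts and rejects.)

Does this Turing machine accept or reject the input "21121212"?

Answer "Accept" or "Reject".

Execution trace:
Initial: [q0]21121212
Step 1: δ(q0, 2) = (q1, 2, R) → 2[q1]1121212
Step 2: δ(q1, 1) = (qA, □, R) → 2□[qA]121212

The machine reaches the accept state qA and halts.

Answer: Accept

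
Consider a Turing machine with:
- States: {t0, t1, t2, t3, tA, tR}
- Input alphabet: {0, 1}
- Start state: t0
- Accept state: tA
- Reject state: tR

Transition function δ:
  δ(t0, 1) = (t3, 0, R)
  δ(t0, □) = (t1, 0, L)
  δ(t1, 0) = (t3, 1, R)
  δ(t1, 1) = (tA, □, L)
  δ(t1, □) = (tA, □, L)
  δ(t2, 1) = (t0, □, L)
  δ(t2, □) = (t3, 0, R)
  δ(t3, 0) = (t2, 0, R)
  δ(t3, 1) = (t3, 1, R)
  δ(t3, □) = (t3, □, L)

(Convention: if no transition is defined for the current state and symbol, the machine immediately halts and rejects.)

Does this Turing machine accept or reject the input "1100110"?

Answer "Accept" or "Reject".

Execution trace:
Initial: [t0]1100110
Step 1: δ(t0, 1) = (t3, 0, R) → 0[t3]100110
Step 2: δ(t3, 1) = (t3, 1, R) → 01[t3]00110
Step 3: δ(t3, 0) = (t2, 0, R) → 010[t2]0110

No transition is defined for δ(t2, 0). By convention the machine halts and rejects.

Answer: Reject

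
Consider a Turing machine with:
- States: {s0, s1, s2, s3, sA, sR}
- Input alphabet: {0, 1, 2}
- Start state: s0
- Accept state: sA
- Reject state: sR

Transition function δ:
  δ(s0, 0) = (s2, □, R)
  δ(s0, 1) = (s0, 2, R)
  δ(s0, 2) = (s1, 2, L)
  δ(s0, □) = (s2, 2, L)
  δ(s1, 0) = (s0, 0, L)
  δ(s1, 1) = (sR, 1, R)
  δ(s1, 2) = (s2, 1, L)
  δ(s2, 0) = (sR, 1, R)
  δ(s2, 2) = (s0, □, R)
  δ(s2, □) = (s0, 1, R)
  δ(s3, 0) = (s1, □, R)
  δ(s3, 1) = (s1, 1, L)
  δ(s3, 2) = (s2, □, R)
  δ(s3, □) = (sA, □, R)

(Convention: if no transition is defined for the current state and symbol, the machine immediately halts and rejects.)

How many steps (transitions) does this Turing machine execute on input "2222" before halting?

Execution trace:
Initial: [s0]2222
Step 1: δ(s0, 2) = (s1, 2, L) → [s1]□2222

No transition is defined for δ(s1, □). By convention the machine halts and rejects.

The machine executed 1 step before halting.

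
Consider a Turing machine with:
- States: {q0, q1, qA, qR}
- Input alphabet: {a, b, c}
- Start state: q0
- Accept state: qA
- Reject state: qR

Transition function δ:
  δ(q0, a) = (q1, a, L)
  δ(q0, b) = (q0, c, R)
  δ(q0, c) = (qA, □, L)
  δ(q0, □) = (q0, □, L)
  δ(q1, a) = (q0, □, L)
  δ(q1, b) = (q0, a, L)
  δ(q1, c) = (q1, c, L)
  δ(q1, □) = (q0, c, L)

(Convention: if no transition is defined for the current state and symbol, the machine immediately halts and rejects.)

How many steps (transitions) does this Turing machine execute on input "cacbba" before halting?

Execution trace:
Initial: [q0]cacbba
Step 1: δ(q0, c) = (qA, □, L) → [qA]□□acbba

The machine reaches the accept state qA and halts.

The machine executed 1 step before halting.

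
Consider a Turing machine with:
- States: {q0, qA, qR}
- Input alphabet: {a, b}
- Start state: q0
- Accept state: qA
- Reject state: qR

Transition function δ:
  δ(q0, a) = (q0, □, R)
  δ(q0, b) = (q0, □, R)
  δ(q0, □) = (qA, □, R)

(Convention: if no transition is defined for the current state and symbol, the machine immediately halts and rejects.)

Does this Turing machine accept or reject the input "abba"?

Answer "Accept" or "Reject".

Execution trace:
Initial: [q0]abba
Step 1: δ(q0, a) = (q0, □, R) → □[q0]bba
Step 2: δ(q0, b) = (q0, □, R) → □□[q0]ba
Step 3: δ(q0, b) = (q0, □, R) → □□□[q0]a
Step 4: δ(q0, a) = (q0, □, R) → □□□□[q0]□
Step 5: δ(q0, □) = (qA, □, R) → □□□□□[qA]□

The machine reaches the accept state qA and halts.

Answer: Accept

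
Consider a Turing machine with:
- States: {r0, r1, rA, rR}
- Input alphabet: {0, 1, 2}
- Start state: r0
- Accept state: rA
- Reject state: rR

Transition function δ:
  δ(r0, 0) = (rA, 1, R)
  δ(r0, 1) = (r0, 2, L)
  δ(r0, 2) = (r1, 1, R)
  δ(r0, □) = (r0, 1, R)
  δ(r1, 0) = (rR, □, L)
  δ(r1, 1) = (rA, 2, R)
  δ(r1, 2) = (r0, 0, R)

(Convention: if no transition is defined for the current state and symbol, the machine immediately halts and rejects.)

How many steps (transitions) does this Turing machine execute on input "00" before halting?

Execution trace:
Initial: [r0]00
Step 1: δ(r0, 0) = (rA, 1, R) → 1[rA]0

The machine reaches the accept state rA and halts.

The machine executed 1 step before halting.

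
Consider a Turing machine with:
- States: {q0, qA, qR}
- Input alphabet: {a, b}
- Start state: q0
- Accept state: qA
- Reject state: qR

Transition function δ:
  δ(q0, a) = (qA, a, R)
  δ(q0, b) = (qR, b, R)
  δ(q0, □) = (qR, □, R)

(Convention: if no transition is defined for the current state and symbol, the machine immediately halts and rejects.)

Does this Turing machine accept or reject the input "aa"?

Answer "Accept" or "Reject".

Execution trace:
Initial: [q0]aa
Step 1: δ(q0, a) = (qA, a, R) → a[qA]a

The machine reaches the accept state qA and halts.

Answer: Accept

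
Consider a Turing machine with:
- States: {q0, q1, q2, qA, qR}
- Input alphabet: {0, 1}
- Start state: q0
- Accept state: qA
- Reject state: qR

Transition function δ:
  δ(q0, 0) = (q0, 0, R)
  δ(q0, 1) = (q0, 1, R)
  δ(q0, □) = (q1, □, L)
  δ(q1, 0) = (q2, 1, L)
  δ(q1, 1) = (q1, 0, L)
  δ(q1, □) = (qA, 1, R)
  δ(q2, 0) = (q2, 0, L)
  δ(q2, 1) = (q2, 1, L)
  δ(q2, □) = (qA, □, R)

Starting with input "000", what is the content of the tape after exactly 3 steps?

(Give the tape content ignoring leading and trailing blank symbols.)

Execution trace:
Initial: [q0]000
Step 1: δ(q0, 0) = (q0, 0, R) → 0[q0]00
Step 2: δ(q0, 0) = (q0, 0, R) → 00[q0]0
Step 3: δ(q0, 0) = (q0, 0, R) → 000[q0]□

After 3 steps, the tape (ignoring leading/trailing blanks) is: 000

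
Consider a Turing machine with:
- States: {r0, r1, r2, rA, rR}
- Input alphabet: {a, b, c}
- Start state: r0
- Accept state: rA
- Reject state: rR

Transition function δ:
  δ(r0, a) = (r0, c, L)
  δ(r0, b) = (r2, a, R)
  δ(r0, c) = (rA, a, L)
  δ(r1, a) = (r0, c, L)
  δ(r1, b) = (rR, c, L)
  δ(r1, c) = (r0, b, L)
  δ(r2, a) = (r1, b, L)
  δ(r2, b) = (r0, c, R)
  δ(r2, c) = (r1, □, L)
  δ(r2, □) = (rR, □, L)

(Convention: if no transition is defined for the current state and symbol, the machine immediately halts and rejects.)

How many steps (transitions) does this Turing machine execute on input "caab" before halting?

Execution trace:
Initial: [r0]caab
Step 1: δ(r0, c) = (rA, a, L) → [rA]□aaab

The machine reaches the accept state rA and halts.

The machine executed 1 step before halting.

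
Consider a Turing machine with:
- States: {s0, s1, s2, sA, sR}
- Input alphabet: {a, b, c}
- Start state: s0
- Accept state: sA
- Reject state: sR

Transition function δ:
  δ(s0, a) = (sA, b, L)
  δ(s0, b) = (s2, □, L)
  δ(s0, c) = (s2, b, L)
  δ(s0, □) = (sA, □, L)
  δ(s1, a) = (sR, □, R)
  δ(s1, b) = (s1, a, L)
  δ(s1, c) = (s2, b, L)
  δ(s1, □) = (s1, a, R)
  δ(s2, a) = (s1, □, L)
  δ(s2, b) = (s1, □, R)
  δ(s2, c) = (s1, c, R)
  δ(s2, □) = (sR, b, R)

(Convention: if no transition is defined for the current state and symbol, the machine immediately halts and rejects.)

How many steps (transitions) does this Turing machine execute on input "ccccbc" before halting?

Execution trace:
Initial: [s0]ccccbc
Step 1: δ(s0, c) = (s2, b, L) → [s2]□bcccbc
Step 2: δ(s2, □) = (sR, b, R) → b[sR]bcccbc

The machine reaches the reject state sR and halts.

The machine executed 2 steps before halting.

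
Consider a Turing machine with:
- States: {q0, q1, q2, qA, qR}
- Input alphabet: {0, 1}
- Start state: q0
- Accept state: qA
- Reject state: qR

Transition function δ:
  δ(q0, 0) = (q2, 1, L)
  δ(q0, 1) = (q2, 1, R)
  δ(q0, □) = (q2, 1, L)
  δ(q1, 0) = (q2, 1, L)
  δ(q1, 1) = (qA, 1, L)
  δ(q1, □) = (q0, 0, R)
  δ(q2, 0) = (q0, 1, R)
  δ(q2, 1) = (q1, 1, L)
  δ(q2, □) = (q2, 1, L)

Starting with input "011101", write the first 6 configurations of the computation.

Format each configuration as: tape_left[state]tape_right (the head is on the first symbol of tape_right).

Transitions applied:
Step 1: δ(q0, 0) = (q2, 1, L)
Step 2: δ(q2, □) = (q2, 1, L)
Step 3: δ(q2, □) = (q2, 1, L)
Step 4: δ(q2, □) = (q2, 1, L)
Step 5: δ(q2, □) = (q2, 1, L)

The first 6 configurations are:
[q0]011101 ⊢ [q2]□111101 ⊢ [q2]□1111101 ⊢ [q2]□11111101 ⊢ [q2]□111111101 ⊢ [q2]□1111111101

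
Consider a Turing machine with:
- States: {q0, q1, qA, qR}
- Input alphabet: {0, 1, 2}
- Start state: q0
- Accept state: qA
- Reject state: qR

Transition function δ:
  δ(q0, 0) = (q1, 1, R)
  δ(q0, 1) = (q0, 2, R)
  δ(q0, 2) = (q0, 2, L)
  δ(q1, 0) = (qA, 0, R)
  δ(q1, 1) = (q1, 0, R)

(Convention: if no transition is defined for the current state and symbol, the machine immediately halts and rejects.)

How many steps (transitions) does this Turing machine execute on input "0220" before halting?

Execution trace:
Initial: [q0]0220
Step 1: δ(q0, 0) = (q1, 1, R) → 1[q1]220

No transition is defined for δ(q1, 2). By convention the machine halts and rejects.

The machine executed 1 step before halting.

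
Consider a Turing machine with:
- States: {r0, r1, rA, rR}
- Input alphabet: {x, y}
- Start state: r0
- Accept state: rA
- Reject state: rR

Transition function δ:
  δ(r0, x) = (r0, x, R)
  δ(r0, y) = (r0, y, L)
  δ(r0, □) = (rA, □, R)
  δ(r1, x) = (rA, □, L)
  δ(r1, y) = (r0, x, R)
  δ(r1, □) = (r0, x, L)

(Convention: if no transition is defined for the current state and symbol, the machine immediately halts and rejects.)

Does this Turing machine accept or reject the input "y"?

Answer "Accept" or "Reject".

Execution trace:
Initial: [r0]y
Step 1: δ(r0, y) = (r0, y, L) → [r0]□y
Step 2: δ(r0, □) = (rA, □, R) → □[rA]y

The machine reaches the accept state rA and halts.

Answer: Accept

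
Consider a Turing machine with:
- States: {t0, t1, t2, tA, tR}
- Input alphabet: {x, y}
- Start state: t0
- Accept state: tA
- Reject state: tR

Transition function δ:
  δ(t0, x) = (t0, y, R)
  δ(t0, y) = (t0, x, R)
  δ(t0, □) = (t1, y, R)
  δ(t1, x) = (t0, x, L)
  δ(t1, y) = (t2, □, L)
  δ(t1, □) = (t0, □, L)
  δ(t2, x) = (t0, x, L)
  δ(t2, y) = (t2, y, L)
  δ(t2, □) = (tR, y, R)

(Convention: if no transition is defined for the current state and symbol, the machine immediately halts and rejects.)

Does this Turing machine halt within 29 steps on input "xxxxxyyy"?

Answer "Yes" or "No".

Execution trace:
Initial: [t0]xxxxxyyy
Step 1: δ(t0, x) = (t0, y, R) → y[t0]xxxxyyy
Step 2: δ(t0, x) = (t0, y, R) → yy[t0]xxxyyy
Step 3: δ(t0, x) = (t0, y, R) → yyy[t0]xxyyy
Step 4: δ(t0, x) = (t0, y, R) → yyyy[t0]xyyy
Step 5: δ(t0, x) = (t0, y, R) → yyyyy[t0]yyy
Step 6: δ(t0, y) = (t0, x, R) → yyyyyx[t0]yy
Step 7: δ(t0, y) = (t0, x, R) → yyyyyxx[t0]y
Step 8: δ(t0, y) = (t0, x, R) → yyyyyxxx[t0]□
Step 9: δ(t0, □) = (t1, y, R) → yyyyyxxxy[t1]□
Step 10: δ(t1, □) = (t0, □, L) → yyyyyxxx[t0]y□
Step 11: δ(t0, y) = (t0, x, R) → yyyyyxxxx[t0]□
Step 12: δ(t0, □) = (t1, y, R) → yyyyyxxxxy[t1]□
Step 13: δ(t1, □) = (t0, □, L) → yyyyyxxxx[t0]y□
Step 14: δ(t0, y) = (t0, x, R) → yyyyyxxxxx[t0]□
Step 15: δ(t0, □) = (t1, y, R) → yyyyyxxxxxy[t1]□
Step 16: δ(t1, □) = (t0, □, L) → yyyyyxxxxx[t0]y□
Step 17: δ(t0, y) = (t0, x, R) → yyyyyxxxxxx[t0]□
Step 18: δ(t0, □) = (t1, y, R) → yyyyyxxxxxxy[t1]□
Step 19: δ(t1, □) = (t0, □, L) → yyyyyxxxxxx[t0]y□
Step 20: δ(t0, y) = (t0, x, R) → yyyyyxxxxxxx[t0]□
Step 21: δ(t0, □) = (t1, y, R) → yyyyyxxxxxxxy[t1]□
Step 22: δ(t1, □) = (t0, □, L) → yyyyyxxxxxxx[t0]y□
Step 23: δ(t0, y) = (t0, x, R) → yyyyyxxxxxxxx[t0]□
Step 24: δ(t0, □) = (t1, y, R) → yyyyyxxxxxxxxy[t1]□
Step 25: δ(t1, □) = (t0, □, L) → yyyyyxxxxxxxx[t0]y□
Step 26: δ(t0, y) = (t0, x, R) → yyyyyxxxxxxxxx[t0]□
Step 27: δ(t0, □) = (t1, y, R) → yyyyyxxxxxxxxxy[t1]□
Step 28: δ(t1, □) = (t0, □, L) → yyyyyxxxxxxxxx[t0]y□
Step 29: δ(t0, y) = (t0, x, R) → yyyyyxxxxxxxxxx[t0]□

The machine has not reached a halting state after 29 steps.
The machine did not halt within the 29-step bound.

Answer: No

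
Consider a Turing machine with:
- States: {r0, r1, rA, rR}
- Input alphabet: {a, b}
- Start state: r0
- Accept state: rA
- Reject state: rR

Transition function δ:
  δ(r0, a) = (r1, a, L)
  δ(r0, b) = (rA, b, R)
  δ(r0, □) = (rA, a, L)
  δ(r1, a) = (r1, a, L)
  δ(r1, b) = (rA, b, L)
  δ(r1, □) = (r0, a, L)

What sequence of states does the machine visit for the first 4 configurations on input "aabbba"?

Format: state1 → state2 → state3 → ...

Execution trace:
Initial: [r0]aabbba
Step 1: δ(r0, a) = (r1, a, L) → [r1]□aabbba
Step 2: δ(r1, □) = (r0, a, L) → [r0]□aaabbba
Step 3: δ(r0, □) = (rA, a, L) → [rA]□aaaabbba

The machine reaches the accept state rA and halts.

State sequence: r0 → r1 → r0 → rA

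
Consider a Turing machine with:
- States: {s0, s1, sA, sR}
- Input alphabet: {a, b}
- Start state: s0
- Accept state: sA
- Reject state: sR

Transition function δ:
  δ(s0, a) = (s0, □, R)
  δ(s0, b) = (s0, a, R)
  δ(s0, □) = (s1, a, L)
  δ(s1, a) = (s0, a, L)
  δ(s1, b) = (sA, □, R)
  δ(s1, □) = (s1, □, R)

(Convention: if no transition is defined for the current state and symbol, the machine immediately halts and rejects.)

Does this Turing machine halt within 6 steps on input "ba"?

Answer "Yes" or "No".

Execution trace:
Initial: [s0]ba
Step 1: δ(s0, b) = (s0, a, R) → a[s0]a
Step 2: δ(s0, a) = (s0, □, R) → a□[s0]□
Step 3: δ(s0, □) = (s1, a, L) → a[s1]□a
Step 4: δ(s1, □) = (s1, □, R) → a□[s1]a
Step 5: δ(s1, a) = (s0, a, L) → a[s0]□a
Step 6: δ(s0, □) = (s1, a, L) → [s1]aaa

The machine has not reached a halting state after 6 steps.
The machine did not halt within the 6-step bound.

Answer: No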